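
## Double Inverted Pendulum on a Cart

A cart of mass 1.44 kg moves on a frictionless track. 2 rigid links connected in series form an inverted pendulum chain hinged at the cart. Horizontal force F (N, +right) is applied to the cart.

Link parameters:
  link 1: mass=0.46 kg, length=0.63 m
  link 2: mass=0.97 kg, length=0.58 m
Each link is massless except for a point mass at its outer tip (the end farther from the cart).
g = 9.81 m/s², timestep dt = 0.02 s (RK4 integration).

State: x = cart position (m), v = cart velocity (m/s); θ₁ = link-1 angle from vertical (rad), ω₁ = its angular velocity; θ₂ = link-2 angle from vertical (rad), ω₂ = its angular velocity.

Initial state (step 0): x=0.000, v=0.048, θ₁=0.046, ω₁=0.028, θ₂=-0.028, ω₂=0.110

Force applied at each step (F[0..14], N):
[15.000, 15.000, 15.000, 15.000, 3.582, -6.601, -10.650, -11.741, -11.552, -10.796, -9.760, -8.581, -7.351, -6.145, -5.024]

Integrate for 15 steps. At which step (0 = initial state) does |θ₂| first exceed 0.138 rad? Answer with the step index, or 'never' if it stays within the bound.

Answer: never

Derivation:
apply F[0]=+15.000 → step 1: x=0.003, v=0.247, θ₁=0.044, ω₁=-0.225, θ₂=-0.027, ω₂=0.031
apply F[1]=+15.000 → step 2: x=0.010, v=0.447, θ₁=0.037, ω₁=-0.484, θ₂=-0.027, ω₂=-0.041
apply F[2]=+15.000 → step 3: x=0.021, v=0.650, θ₁=0.025, ω₁=-0.757, θ₂=-0.028, ω₂=-0.103
apply F[3]=+15.000 → step 4: x=0.036, v=0.855, θ₁=0.007, ω₁=-1.049, θ₂=-0.031, ω₂=-0.149
apply F[4]=+3.582 → step 5: x=0.053, v=0.905, θ₁=-0.015, ω₁=-1.114, θ₂=-0.034, ω₂=-0.176
apply F[5]=-6.601 → step 6: x=0.071, v=0.818, θ₁=-0.036, ω₁=-0.977, θ₂=-0.038, ω₂=-0.186
apply F[6]=-10.650 → step 7: x=0.086, v=0.679, θ₁=-0.053, ω₁=-0.774, θ₂=-0.041, ω₂=-0.180
apply F[7]=-11.741 → step 8: x=0.098, v=0.528, θ₁=-0.067, ω₁=-0.565, θ₂=-0.045, ω₂=-0.162
apply F[8]=-11.552 → step 9: x=0.107, v=0.382, θ₁=-0.076, ω₁=-0.373, θ₂=-0.048, ω₂=-0.134
apply F[9]=-10.796 → step 10: x=0.113, v=0.248, θ₁=-0.082, ω₁=-0.207, θ₂=-0.050, ω₂=-0.101
apply F[10]=-9.760 → step 11: x=0.117, v=0.130, θ₁=-0.085, ω₁=-0.068, θ₂=-0.052, ω₂=-0.065
apply F[11]=-8.581 → step 12: x=0.119, v=0.028, θ₁=-0.085, ω₁=0.045, θ₂=-0.053, ω₂=-0.030
apply F[12]=-7.351 → step 13: x=0.118, v=-0.058, θ₁=-0.083, ω₁=0.133, θ₂=-0.053, ω₂=0.004
apply F[13]=-6.145 → step 14: x=0.116, v=-0.127, θ₁=-0.080, ω₁=0.197, θ₂=-0.053, ω₂=0.035
apply F[14]=-5.024 → step 15: x=0.113, v=-0.181, θ₁=-0.075, ω₁=0.242, θ₂=-0.052, ω₂=0.063
max |θ₂| = 0.053 ≤ 0.138 over all 16 states.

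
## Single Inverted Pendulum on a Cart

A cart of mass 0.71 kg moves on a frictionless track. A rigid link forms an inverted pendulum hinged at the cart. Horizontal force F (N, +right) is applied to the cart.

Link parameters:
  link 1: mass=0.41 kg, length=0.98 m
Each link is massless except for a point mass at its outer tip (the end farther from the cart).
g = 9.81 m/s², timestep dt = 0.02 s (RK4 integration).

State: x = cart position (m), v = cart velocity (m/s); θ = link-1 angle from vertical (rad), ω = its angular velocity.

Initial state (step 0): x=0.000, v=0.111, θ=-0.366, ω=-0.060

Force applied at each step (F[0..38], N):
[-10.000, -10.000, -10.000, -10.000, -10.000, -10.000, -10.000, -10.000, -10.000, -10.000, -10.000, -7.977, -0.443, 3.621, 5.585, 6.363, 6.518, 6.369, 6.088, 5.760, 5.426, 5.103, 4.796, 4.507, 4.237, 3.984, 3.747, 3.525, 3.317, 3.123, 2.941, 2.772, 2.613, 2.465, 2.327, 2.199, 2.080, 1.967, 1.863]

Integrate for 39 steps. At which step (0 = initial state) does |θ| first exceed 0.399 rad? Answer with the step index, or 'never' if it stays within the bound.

apply F[0]=-10.000 → step 1: x=-0.000, v=-0.116, θ=-0.366, ω=0.085
apply F[1]=-10.000 → step 2: x=-0.005, v=-0.343, θ=-0.363, ω=0.230
apply F[2]=-10.000 → step 3: x=-0.014, v=-0.572, θ=-0.357, ω=0.378
apply F[3]=-10.000 → step 4: x=-0.028, v=-0.802, θ=-0.347, ω=0.529
apply F[4]=-10.000 → step 5: x=-0.046, v=-1.034, θ=-0.335, ω=0.685
apply F[5]=-10.000 → step 6: x=-0.069, v=-1.269, θ=-0.320, ω=0.848
apply F[6]=-10.000 → step 7: x=-0.097, v=-1.508, θ=-0.301, ω=1.019
apply F[7]=-10.000 → step 8: x=-0.129, v=-1.751, θ=-0.279, ω=1.199
apply F[8]=-10.000 → step 9: x=-0.167, v=-1.999, θ=-0.253, ω=1.390
apply F[9]=-10.000 → step 10: x=-0.209, v=-2.252, θ=-0.224, ω=1.594
apply F[10]=-10.000 → step 11: x=-0.257, v=-2.512, θ=-0.190, ω=1.812
apply F[11]=-7.977 → step 12: x=-0.309, v=-2.721, θ=-0.152, ω=1.988
apply F[12]=-0.443 → step 13: x=-0.364, v=-2.724, θ=-0.112, ω=1.965
apply F[13]=+3.621 → step 14: x=-0.417, v=-2.616, θ=-0.074, ω=1.837
apply F[14]=+5.585 → step 15: x=-0.468, v=-2.455, θ=-0.039, ω=1.661
apply F[15]=+6.363 → step 16: x=-0.515, v=-2.274, θ=-0.008, ω=1.472
apply F[16]=+6.518 → step 17: x=-0.559, v=-2.091, θ=0.020, ω=1.286
apply F[17]=+6.369 → step 18: x=-0.599, v=-1.915, θ=0.044, ω=1.113
apply F[18]=+6.088 → step 19: x=-0.635, v=-1.749, θ=0.065, ω=0.955
apply F[19]=+5.760 → step 20: x=-0.669, v=-1.595, θ=0.082, ω=0.813
apply F[20]=+5.426 → step 21: x=-0.699, v=-1.452, θ=0.097, ω=0.686
apply F[21]=+5.103 → step 22: x=-0.727, v=-1.320, θ=0.110, ω=0.573
apply F[22]=+4.796 → step 23: x=-0.752, v=-1.199, θ=0.120, ω=0.473
apply F[23]=+4.507 → step 24: x=-0.775, v=-1.087, θ=0.129, ω=0.384
apply F[24]=+4.237 → step 25: x=-0.796, v=-0.983, θ=0.136, ω=0.306
apply F[25]=+3.984 → step 26: x=-0.814, v=-0.887, θ=0.141, ω=0.237
apply F[26]=+3.747 → step 27: x=-0.831, v=-0.799, θ=0.145, ω=0.176
apply F[27]=+3.525 → step 28: x=-0.846, v=-0.717, θ=0.148, ω=0.122
apply F[28]=+3.317 → step 29: x=-0.860, v=-0.641, θ=0.150, ω=0.076
apply F[29]=+3.123 → step 30: x=-0.872, v=-0.571, θ=0.151, ω=0.035
apply F[30]=+2.941 → step 31: x=-0.883, v=-0.505, θ=0.152, ω=-0.001
apply F[31]=+2.772 → step 32: x=-0.892, v=-0.445, θ=0.151, ω=-0.031
apply F[32]=+2.613 → step 33: x=-0.901, v=-0.389, θ=0.150, ω=-0.058
apply F[33]=+2.465 → step 34: x=-0.908, v=-0.337, θ=0.149, ω=-0.080
apply F[34]=+2.327 → step 35: x=-0.914, v=-0.289, θ=0.147, ω=-0.100
apply F[35]=+2.199 → step 36: x=-0.920, v=-0.243, θ=0.145, ω=-0.116
apply F[36]=+2.080 → step 37: x=-0.924, v=-0.201, θ=0.143, ω=-0.130
apply F[37]=+1.967 → step 38: x=-0.928, v=-0.162, θ=0.140, ω=-0.141
apply F[38]=+1.863 → step 39: x=-0.931, v=-0.126, θ=0.137, ω=-0.151
max |θ| = 0.366 ≤ 0.399 over all 40 states.

Answer: never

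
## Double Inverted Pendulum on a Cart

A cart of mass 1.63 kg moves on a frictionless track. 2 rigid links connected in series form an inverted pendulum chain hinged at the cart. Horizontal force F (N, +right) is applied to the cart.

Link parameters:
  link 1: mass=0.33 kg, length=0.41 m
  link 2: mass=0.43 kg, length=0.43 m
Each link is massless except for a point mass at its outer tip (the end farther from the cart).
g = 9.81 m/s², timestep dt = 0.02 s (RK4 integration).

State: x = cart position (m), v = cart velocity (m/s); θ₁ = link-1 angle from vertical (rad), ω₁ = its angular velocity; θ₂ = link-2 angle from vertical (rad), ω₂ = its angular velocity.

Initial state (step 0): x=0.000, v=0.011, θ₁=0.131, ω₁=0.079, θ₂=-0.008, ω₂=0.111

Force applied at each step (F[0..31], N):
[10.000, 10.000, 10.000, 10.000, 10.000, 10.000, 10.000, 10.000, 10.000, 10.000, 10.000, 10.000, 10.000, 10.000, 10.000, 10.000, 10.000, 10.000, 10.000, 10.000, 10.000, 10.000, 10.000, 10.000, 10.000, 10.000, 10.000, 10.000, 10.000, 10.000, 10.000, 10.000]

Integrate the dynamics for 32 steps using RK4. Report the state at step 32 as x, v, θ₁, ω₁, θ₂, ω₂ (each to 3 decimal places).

apply F[0]=+10.000 → step 1: x=0.001, v=0.121, θ₁=0.131, ω₁=-0.036, θ₂=-0.007, ω₂=-0.040
apply F[1]=+10.000 → step 2: x=0.005, v=0.232, θ₁=0.130, ω₁=-0.152, θ₂=-0.010, ω₂=-0.191
apply F[2]=+10.000 → step 3: x=0.011, v=0.342, θ₁=0.125, ω₁=-0.270, θ₂=-0.015, ω₂=-0.342
apply F[3]=+10.000 → step 4: x=0.019, v=0.453, θ₁=0.119, ω₁=-0.392, θ₂=-0.023, ω₂=-0.494
apply F[4]=+10.000 → step 5: x=0.029, v=0.566, θ₁=0.110, ω₁=-0.520, θ₂=-0.035, ω₂=-0.646
apply F[5]=+10.000 → step 6: x=0.041, v=0.679, θ₁=0.098, ω₁=-0.657, θ₂=-0.049, ω₂=-0.799
apply F[6]=+10.000 → step 7: x=0.056, v=0.793, θ₁=0.083, ω₁=-0.803, θ₂=-0.067, ω₂=-0.951
apply F[7]=+10.000 → step 8: x=0.073, v=0.910, θ₁=0.066, ω₁=-0.963, θ₂=-0.087, ω₂=-1.102
apply F[8]=+10.000 → step 9: x=0.092, v=1.028, θ₁=0.045, ω₁=-1.140, θ₂=-0.111, ω₂=-1.251
apply F[9]=+10.000 → step 10: x=0.114, v=1.148, θ₁=0.020, ω₁=-1.335, θ₂=-0.137, ω₂=-1.396
apply F[10]=+10.000 → step 11: x=0.138, v=1.270, θ₁=-0.009, ω₁=-1.554, θ₂=-0.166, ω₂=-1.534
apply F[11]=+10.000 → step 12: x=0.165, v=1.394, θ₁=-0.042, ω₁=-1.799, θ₂=-0.198, ω₂=-1.662
apply F[12]=+10.000 → step 13: x=0.194, v=1.521, θ₁=-0.081, ω₁=-2.075, θ₂=-0.233, ω₂=-1.776
apply F[13]=+10.000 → step 14: x=0.226, v=1.649, θ₁=-0.126, ω₁=-2.385, θ₂=-0.269, ω₂=-1.872
apply F[14]=+10.000 → step 15: x=0.260, v=1.779, θ₁=-0.177, ω₁=-2.732, θ₂=-0.308, ω₂=-1.946
apply F[15]=+10.000 → step 16: x=0.297, v=1.909, θ₁=-0.235, ω₁=-3.116, θ₂=-0.347, ω₂=-1.996
apply F[16]=+10.000 → step 17: x=0.336, v=2.037, θ₁=-0.302, ω₁=-3.534, θ₂=-0.387, ω₂=-2.020
apply F[17]=+10.000 → step 18: x=0.378, v=2.161, θ₁=-0.377, ω₁=-3.979, θ₂=-0.428, ω₂=-2.023
apply F[18]=+10.000 → step 19: x=0.423, v=2.277, θ₁=-0.461, ω₁=-4.437, θ₂=-0.468, ω₂=-2.019
apply F[19]=+10.000 → step 20: x=0.469, v=2.382, θ₁=-0.554, ω₁=-4.887, θ₂=-0.509, ω₂=-2.028
apply F[20]=+10.000 → step 21: x=0.518, v=2.472, θ₁=-0.656, ω₁=-5.306, θ₂=-0.550, ω₂=-2.078
apply F[21]=+10.000 → step 22: x=0.568, v=2.545, θ₁=-0.766, ω₁=-5.672, θ₂=-0.592, ω₂=-2.202
apply F[22]=+10.000 → step 23: x=0.620, v=2.600, θ₁=-0.883, ω₁=-5.972, θ₂=-0.638, ω₂=-2.424
apply F[23]=+10.000 → step 24: x=0.672, v=2.637, θ₁=-1.004, ω₁=-6.198, θ₂=-0.690, ω₂=-2.760
apply F[24]=+10.000 → step 25: x=0.725, v=2.657, θ₁=-1.130, ω₁=-6.351, θ₂=-0.749, ω₂=-3.217
apply F[25]=+10.000 → step 26: x=0.778, v=2.664, θ₁=-1.258, ω₁=-6.432, θ₂=-0.819, ω₂=-3.790
apply F[26]=+10.000 → step 27: x=0.831, v=2.657, θ₁=-1.387, ω₁=-6.439, θ₂=-0.902, ω₂=-4.474
apply F[27]=+10.000 → step 28: x=0.884, v=2.639, θ₁=-1.515, ω₁=-6.366, θ₂=-0.999, ω₂=-5.258
apply F[28]=+10.000 → step 29: x=0.937, v=2.610, θ₁=-1.641, ω₁=-6.202, θ₂=-1.113, ω₂=-6.134
apply F[29]=+10.000 → step 30: x=0.989, v=2.568, θ₁=-1.762, ω₁=-5.940, θ₂=-1.245, ω₂=-7.087
apply F[30]=+10.000 → step 31: x=1.040, v=2.513, θ₁=-1.878, ω₁=-5.580, θ₂=-1.397, ω₂=-8.104
apply F[31]=+10.000 → step 32: x=1.089, v=2.439, θ₁=-1.985, ω₁=-5.146, θ₂=-1.569, ω₂=-9.156

Answer: x=1.089, v=2.439, θ₁=-1.985, ω₁=-5.146, θ₂=-1.569, ω₂=-9.156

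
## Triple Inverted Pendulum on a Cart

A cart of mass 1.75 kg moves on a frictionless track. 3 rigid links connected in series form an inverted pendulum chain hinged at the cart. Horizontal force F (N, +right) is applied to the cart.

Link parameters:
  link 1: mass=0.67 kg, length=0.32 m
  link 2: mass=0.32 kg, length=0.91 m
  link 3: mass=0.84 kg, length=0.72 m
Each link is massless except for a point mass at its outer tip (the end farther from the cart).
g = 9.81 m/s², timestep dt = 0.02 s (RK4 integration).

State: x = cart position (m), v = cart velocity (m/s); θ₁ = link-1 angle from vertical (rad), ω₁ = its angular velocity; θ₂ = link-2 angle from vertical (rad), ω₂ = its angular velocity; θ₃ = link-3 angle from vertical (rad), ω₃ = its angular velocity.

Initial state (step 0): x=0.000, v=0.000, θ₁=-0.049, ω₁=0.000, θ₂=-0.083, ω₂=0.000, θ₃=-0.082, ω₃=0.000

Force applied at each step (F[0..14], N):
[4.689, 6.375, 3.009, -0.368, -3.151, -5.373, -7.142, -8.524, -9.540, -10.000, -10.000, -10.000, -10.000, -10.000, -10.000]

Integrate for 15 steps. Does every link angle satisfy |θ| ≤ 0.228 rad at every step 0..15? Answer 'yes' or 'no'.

apply F[0]=+4.689 → step 1: x=0.001, v=0.064, θ₁=-0.051, ω₁=-0.194, θ₂=-0.083, ω₂=-0.020, θ₃=-0.082, ω₃=0.001
apply F[1]=+6.375 → step 2: x=0.003, v=0.147, θ₁=-0.057, ω₁=-0.457, θ₂=-0.084, ω₂=-0.038, θ₃=-0.082, ω₃=0.002
apply F[2]=+3.009 → step 3: x=0.006, v=0.194, θ₁=-0.068, ω₁=-0.619, θ₂=-0.085, ω₂=-0.051, θ₃=-0.082, ω₃=0.005
apply F[3]=-0.368 → step 4: x=0.010, v=0.205, θ₁=-0.081, ω₁=-0.687, θ₂=-0.086, ω₂=-0.059, θ₃=-0.082, ω₃=0.008
apply F[4]=-3.151 → step 5: x=0.014, v=0.187, θ₁=-0.095, ω₁=-0.686, θ₂=-0.087, ω₂=-0.061, θ₃=-0.082, ω₃=0.013
apply F[5]=-5.373 → step 6: x=0.017, v=0.146, θ₁=-0.108, ω₁=-0.637, θ₂=-0.088, ω₂=-0.056, θ₃=-0.081, ω₃=0.019
apply F[6]=-7.142 → step 7: x=0.020, v=0.088, θ₁=-0.120, ω₁=-0.554, θ₂=-0.089, ω₂=-0.046, θ₃=-0.081, ω₃=0.026
apply F[7]=-8.524 → step 8: x=0.021, v=0.017, θ₁=-0.130, ω₁=-0.449, θ₂=-0.090, ω₂=-0.030, θ₃=-0.080, ω₃=0.036
apply F[8]=-9.540 → step 9: x=0.020, v=-0.064, θ₁=-0.138, ω₁=-0.329, θ₂=-0.090, ω₂=-0.009, θ₃=-0.079, ω₃=0.046
apply F[9]=-10.000 → step 10: x=0.018, v=-0.148, θ₁=-0.143, ω₁=-0.209, θ₂=-0.090, ω₂=0.015, θ₃=-0.078, ω₃=0.058
apply F[10]=-10.000 → step 11: x=0.014, v=-0.231, θ₁=-0.146, ω₁=-0.100, θ₂=-0.090, ω₂=0.041, θ₃=-0.077, ω₃=0.071
apply F[11]=-10.000 → step 12: x=0.009, v=-0.314, θ₁=-0.147, ω₁=0.003, θ₂=-0.089, ω₂=0.069, θ₃=-0.075, ω₃=0.084
apply F[12]=-10.000 → step 13: x=0.002, v=-0.397, θ₁=-0.146, ω₁=0.105, θ₂=-0.087, ω₂=0.097, θ₃=-0.074, ω₃=0.098
apply F[13]=-10.000 → step 14: x=-0.007, v=-0.481, θ₁=-0.143, ω₁=0.210, θ₂=-0.085, ω₂=0.125, θ₃=-0.072, ω₃=0.112
apply F[14]=-10.000 → step 15: x=-0.017, v=-0.565, θ₁=-0.137, ω₁=0.323, θ₂=-0.082, ω₂=0.152, θ₃=-0.069, ω₃=0.125
Max |angle| over trajectory = 0.147 rad; bound = 0.228 → within bound.

Answer: yes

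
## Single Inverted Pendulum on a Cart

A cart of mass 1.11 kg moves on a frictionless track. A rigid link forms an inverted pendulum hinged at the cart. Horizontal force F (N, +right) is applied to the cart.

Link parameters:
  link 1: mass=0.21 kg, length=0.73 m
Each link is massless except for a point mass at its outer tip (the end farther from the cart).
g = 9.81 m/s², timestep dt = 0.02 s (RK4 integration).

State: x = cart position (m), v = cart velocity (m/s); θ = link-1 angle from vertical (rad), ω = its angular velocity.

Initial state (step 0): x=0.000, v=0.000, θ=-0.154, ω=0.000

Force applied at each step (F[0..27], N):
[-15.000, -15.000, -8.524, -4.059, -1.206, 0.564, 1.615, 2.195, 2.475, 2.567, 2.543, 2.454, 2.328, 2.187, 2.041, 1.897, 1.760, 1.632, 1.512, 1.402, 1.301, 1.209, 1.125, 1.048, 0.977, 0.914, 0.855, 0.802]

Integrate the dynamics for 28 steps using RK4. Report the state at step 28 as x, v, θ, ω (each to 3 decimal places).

apply F[0]=-15.000 → step 1: x=-0.003, v=-0.264, θ=-0.151, ω=0.316
apply F[1]=-15.000 → step 2: x=-0.011, v=-0.527, θ=-0.141, ω=0.634
apply F[2]=-8.524 → step 3: x=-0.023, v=-0.676, θ=-0.127, ω=0.800
apply F[3]=-4.059 → step 4: x=-0.037, v=-0.745, θ=-0.110, ω=0.861
apply F[4]=-1.206 → step 5: x=-0.052, v=-0.763, θ=-0.093, ω=0.859
apply F[5]=+0.564 → step 6: x=-0.067, v=-0.750, θ=-0.076, ω=0.818
apply F[6]=+1.615 → step 7: x=-0.082, v=-0.718, θ=-0.061, ω=0.757
apply F[7]=+2.195 → step 8: x=-0.096, v=-0.677, θ=-0.046, ω=0.686
apply F[8]=+2.475 → step 9: x=-0.109, v=-0.631, θ=-0.033, ω=0.612
apply F[9]=+2.567 → step 10: x=-0.121, v=-0.583, θ=-0.022, ω=0.540
apply F[10]=+2.543 → step 11: x=-0.132, v=-0.537, θ=-0.012, ω=0.472
apply F[11]=+2.454 → step 12: x=-0.142, v=-0.493, θ=-0.003, ω=0.409
apply F[12]=+2.328 → step 13: x=-0.152, v=-0.451, θ=0.005, ω=0.352
apply F[13]=+2.187 → step 14: x=-0.160, v=-0.412, θ=0.011, ω=0.300
apply F[14]=+2.041 → step 15: x=-0.168, v=-0.375, θ=0.017, ω=0.255
apply F[15]=+1.897 → step 16: x=-0.175, v=-0.342, θ=0.021, ω=0.214
apply F[16]=+1.760 → step 17: x=-0.182, v=-0.311, θ=0.025, ω=0.178
apply F[17]=+1.632 → step 18: x=-0.188, v=-0.283, θ=0.029, ω=0.146
apply F[18]=+1.512 → step 19: x=-0.193, v=-0.256, θ=0.031, ω=0.119
apply F[19]=+1.402 → step 20: x=-0.198, v=-0.232, θ=0.033, ω=0.094
apply F[20]=+1.301 → step 21: x=-0.203, v=-0.210, θ=0.035, ω=0.073
apply F[21]=+1.209 → step 22: x=-0.207, v=-0.190, θ=0.036, ω=0.055
apply F[22]=+1.125 → step 23: x=-0.210, v=-0.171, θ=0.037, ω=0.039
apply F[23]=+1.048 → step 24: x=-0.213, v=-0.153, θ=0.038, ω=0.025
apply F[24]=+0.977 → step 25: x=-0.216, v=-0.137, θ=0.038, ω=0.013
apply F[25]=+0.914 → step 26: x=-0.219, v=-0.122, θ=0.038, ω=0.003
apply F[26]=+0.855 → step 27: x=-0.221, v=-0.108, θ=0.038, ω=-0.006
apply F[27]=+0.802 → step 28: x=-0.223, v=-0.095, θ=0.038, ω=-0.014

Answer: x=-0.223, v=-0.095, θ=0.038, ω=-0.014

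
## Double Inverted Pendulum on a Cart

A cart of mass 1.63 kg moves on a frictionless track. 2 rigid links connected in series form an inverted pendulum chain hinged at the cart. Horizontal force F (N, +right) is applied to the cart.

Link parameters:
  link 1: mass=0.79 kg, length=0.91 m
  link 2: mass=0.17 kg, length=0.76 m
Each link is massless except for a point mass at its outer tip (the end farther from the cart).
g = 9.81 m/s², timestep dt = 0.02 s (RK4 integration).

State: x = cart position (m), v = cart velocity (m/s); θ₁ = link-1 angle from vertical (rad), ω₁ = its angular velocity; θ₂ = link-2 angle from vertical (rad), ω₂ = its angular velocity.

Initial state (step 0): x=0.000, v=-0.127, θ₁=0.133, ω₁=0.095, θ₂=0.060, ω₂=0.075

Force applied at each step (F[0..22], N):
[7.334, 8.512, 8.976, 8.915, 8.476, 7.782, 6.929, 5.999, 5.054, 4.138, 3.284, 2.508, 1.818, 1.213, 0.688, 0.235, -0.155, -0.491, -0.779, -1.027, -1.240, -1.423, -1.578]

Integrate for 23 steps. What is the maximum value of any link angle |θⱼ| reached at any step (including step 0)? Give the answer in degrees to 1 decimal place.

Answer: 7.7°

Derivation:
apply F[0]=+7.334 → step 1: x=-0.002, v=-0.053, θ₁=0.134, ω₁=0.047, θ₂=0.061, ω₂=0.051
apply F[1]=+8.512 → step 2: x=-0.002, v=0.035, θ₁=0.135, ω₁=-0.017, θ₂=0.062, ω₂=0.027
apply F[2]=+8.976 → step 3: x=-0.000, v=0.129, θ₁=0.134, ω₁=-0.087, θ₂=0.062, ω₂=0.003
apply F[3]=+8.915 → step 4: x=0.003, v=0.222, θ₁=0.131, ω₁=-0.156, θ₂=0.062, ω₂=-0.020
apply F[4]=+8.476 → step 5: x=0.009, v=0.311, θ₁=0.127, ω₁=-0.222, θ₂=0.062, ω₂=-0.042
apply F[5]=+7.782 → step 6: x=0.016, v=0.391, θ₁=0.122, ω₁=-0.279, θ₂=0.061, ω₂=-0.063
apply F[6]=+6.929 → step 7: x=0.024, v=0.462, θ₁=0.116, ω₁=-0.328, θ₂=0.059, ω₂=-0.082
apply F[7]=+5.999 → step 8: x=0.034, v=0.522, θ₁=0.109, ω₁=-0.367, θ₂=0.057, ω₂=-0.099
apply F[8]=+5.054 → step 9: x=0.045, v=0.572, θ₁=0.102, ω₁=-0.397, θ₂=0.055, ω₂=-0.115
apply F[9]=+4.138 → step 10: x=0.057, v=0.612, θ₁=0.094, ω₁=-0.417, θ₂=0.053, ω₂=-0.129
apply F[10]=+3.284 → step 11: x=0.069, v=0.642, θ₁=0.085, ω₁=-0.428, θ₂=0.050, ω₂=-0.141
apply F[11]=+2.508 → step 12: x=0.082, v=0.663, θ₁=0.077, ω₁=-0.433, θ₂=0.047, ω₂=-0.151
apply F[12]=+1.818 → step 13: x=0.096, v=0.677, θ₁=0.068, ω₁=-0.432, θ₂=0.044, ω₂=-0.159
apply F[13]=+1.213 → step 14: x=0.109, v=0.685, θ₁=0.059, ω₁=-0.426, θ₂=0.041, ω₂=-0.166
apply F[14]=+0.688 → step 15: x=0.123, v=0.687, θ₁=0.051, ω₁=-0.415, θ₂=0.037, ω₂=-0.171
apply F[15]=+0.235 → step 16: x=0.137, v=0.685, θ₁=0.043, ω₁=-0.402, θ₂=0.034, ω₂=-0.174
apply F[16]=-0.155 → step 17: x=0.150, v=0.678, θ₁=0.035, ω₁=-0.386, θ₂=0.030, ω₂=-0.176
apply F[17]=-0.491 → step 18: x=0.164, v=0.669, θ₁=0.027, ω₁=-0.369, θ₂=0.027, ω₂=-0.177
apply F[18]=-0.779 → step 19: x=0.177, v=0.657, θ₁=0.020, ω₁=-0.350, θ₂=0.023, ω₂=-0.177
apply F[19]=-1.027 → step 20: x=0.190, v=0.642, θ₁=0.013, ω₁=-0.331, θ₂=0.020, ω₂=-0.175
apply F[20]=-1.240 → step 21: x=0.203, v=0.626, θ₁=0.007, ω₁=-0.311, θ₂=0.016, ω₂=-0.173
apply F[21]=-1.423 → step 22: x=0.215, v=0.608, θ₁=0.001, ω₁=-0.291, θ₂=0.013, ω₂=-0.169
apply F[22]=-1.578 → step 23: x=0.227, v=0.589, θ₁=-0.005, ω₁=-0.271, θ₂=0.010, ω₂=-0.165
Max |angle| over trajectory = 0.135 rad = 7.7°.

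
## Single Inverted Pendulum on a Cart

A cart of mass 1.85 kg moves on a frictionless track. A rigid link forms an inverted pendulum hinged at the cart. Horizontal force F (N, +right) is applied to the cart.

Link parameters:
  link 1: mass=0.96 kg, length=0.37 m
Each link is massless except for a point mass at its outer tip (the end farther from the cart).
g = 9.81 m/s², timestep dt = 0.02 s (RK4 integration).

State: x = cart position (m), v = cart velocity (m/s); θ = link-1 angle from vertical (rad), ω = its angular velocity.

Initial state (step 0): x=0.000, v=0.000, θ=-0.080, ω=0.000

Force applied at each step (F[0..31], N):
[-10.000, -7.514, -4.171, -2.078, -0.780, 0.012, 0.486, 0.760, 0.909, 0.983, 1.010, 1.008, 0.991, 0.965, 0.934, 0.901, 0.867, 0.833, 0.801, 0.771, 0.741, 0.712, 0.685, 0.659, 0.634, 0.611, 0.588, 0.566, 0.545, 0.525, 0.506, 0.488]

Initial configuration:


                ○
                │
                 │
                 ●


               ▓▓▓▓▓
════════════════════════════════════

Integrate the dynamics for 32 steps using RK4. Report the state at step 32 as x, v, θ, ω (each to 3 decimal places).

apply F[0]=-10.000 → step 1: x=-0.001, v=-0.100, θ=-0.078, ω=0.227
apply F[1]=-7.514 → step 2: x=-0.004, v=-0.173, θ=-0.072, ω=0.385
apply F[2]=-4.171 → step 3: x=-0.008, v=-0.211, θ=-0.063, ω=0.452
apply F[3]=-2.078 → step 4: x=-0.012, v=-0.228, θ=-0.054, ω=0.466
apply F[4]=-0.780 → step 5: x=-0.017, v=-0.231, θ=-0.045, ω=0.449
apply F[5]=+0.012 → step 6: x=-0.021, v=-0.227, θ=-0.036, ω=0.416
apply F[6]=+0.486 → step 7: x=-0.026, v=-0.219, θ=-0.028, ω=0.376
apply F[7]=+0.760 → step 8: x=-0.030, v=-0.208, θ=-0.021, ω=0.333
apply F[8]=+0.909 → step 9: x=-0.034, v=-0.196, θ=-0.015, ω=0.292
apply F[9]=+0.983 → step 10: x=-0.038, v=-0.184, θ=-0.010, ω=0.254
apply F[10]=+1.010 → step 11: x=-0.041, v=-0.173, θ=-0.005, ω=0.218
apply F[11]=+1.008 → step 12: x=-0.045, v=-0.161, θ=-0.001, ω=0.187
apply F[12]=+0.991 → step 13: x=-0.048, v=-0.151, θ=0.003, ω=0.158
apply F[13]=+0.965 → step 14: x=-0.051, v=-0.141, θ=0.005, ω=0.133
apply F[14]=+0.934 → step 15: x=-0.053, v=-0.131, θ=0.008, ω=0.112
apply F[15]=+0.901 → step 16: x=-0.056, v=-0.123, θ=0.010, ω=0.092
apply F[16]=+0.867 → step 17: x=-0.058, v=-0.114, θ=0.012, ω=0.076
apply F[17]=+0.833 → step 18: x=-0.060, v=-0.107, θ=0.013, ω=0.061
apply F[18]=+0.801 → step 19: x=-0.063, v=-0.099, θ=0.014, ω=0.049
apply F[19]=+0.771 → step 20: x=-0.064, v=-0.092, θ=0.015, ω=0.038
apply F[20]=+0.741 → step 21: x=-0.066, v=-0.086, θ=0.016, ω=0.029
apply F[21]=+0.712 → step 22: x=-0.068, v=-0.080, θ=0.016, ω=0.021
apply F[22]=+0.685 → step 23: x=-0.069, v=-0.074, θ=0.017, ω=0.014
apply F[23]=+0.659 → step 24: x=-0.071, v=-0.069, θ=0.017, ω=0.008
apply F[24]=+0.634 → step 25: x=-0.072, v=-0.064, θ=0.017, ω=0.003
apply F[25]=+0.611 → step 26: x=-0.073, v=-0.059, θ=0.017, ω=-0.001
apply F[26]=+0.588 → step 27: x=-0.075, v=-0.054, θ=0.017, ω=-0.005
apply F[27]=+0.566 → step 28: x=-0.076, v=-0.050, θ=0.017, ω=-0.008
apply F[28]=+0.545 → step 29: x=-0.077, v=-0.045, θ=0.017, ω=-0.010
apply F[29]=+0.525 → step 30: x=-0.077, v=-0.041, θ=0.016, ω=-0.012
apply F[30]=+0.506 → step 31: x=-0.078, v=-0.038, θ=0.016, ω=-0.014
apply F[31]=+0.488 → step 32: x=-0.079, v=-0.034, θ=0.016, ω=-0.016

Answer: x=-0.079, v=-0.034, θ=0.016, ω=-0.016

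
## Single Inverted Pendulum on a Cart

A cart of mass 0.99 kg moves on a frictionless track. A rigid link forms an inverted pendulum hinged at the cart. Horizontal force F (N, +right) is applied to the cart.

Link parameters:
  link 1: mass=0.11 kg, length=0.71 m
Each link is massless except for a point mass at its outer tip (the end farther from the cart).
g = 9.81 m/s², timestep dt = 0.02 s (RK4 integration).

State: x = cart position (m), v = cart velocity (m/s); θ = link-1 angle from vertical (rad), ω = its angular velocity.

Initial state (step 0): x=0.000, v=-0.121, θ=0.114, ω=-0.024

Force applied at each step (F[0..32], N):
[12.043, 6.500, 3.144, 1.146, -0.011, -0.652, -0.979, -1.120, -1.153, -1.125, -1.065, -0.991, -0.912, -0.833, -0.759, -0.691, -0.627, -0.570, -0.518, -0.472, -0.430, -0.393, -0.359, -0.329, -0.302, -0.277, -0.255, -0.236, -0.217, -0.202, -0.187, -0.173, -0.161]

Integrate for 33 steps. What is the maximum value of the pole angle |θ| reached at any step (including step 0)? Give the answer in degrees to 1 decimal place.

Answer: 6.5°

Derivation:
apply F[0]=+12.043 → step 1: x=-0.000, v=0.120, θ=0.110, ω=-0.330
apply F[1]=+6.500 → step 2: x=0.004, v=0.248, θ=0.102, ω=-0.481
apply F[2]=+3.144 → step 3: x=0.009, v=0.310, θ=0.092, ω=-0.540
apply F[3]=+1.146 → step 4: x=0.016, v=0.331, θ=0.081, ω=-0.546
apply F[4]=-0.011 → step 5: x=0.022, v=0.329, θ=0.071, ω=-0.522
apply F[5]=-0.652 → step 6: x=0.029, v=0.315, θ=0.061, ω=-0.484
apply F[6]=-0.979 → step 7: x=0.035, v=0.294, θ=0.051, ω=-0.439
apply F[7]=-1.120 → step 8: x=0.040, v=0.270, θ=0.043, ω=-0.392
apply F[8]=-1.153 → step 9: x=0.046, v=0.246, θ=0.036, ω=-0.348
apply F[9]=-1.125 → step 10: x=0.050, v=0.223, θ=0.029, ω=-0.306
apply F[10]=-1.065 → step 11: x=0.054, v=0.200, θ=0.023, ω=-0.267
apply F[11]=-0.991 → step 12: x=0.058, v=0.180, θ=0.018, ω=-0.233
apply F[12]=-0.912 → step 13: x=0.062, v=0.161, θ=0.014, ω=-0.202
apply F[13]=-0.833 → step 14: x=0.065, v=0.144, θ=0.010, ω=-0.174
apply F[14]=-0.759 → step 15: x=0.067, v=0.129, θ=0.007, ω=-0.150
apply F[15]=-0.691 → step 16: x=0.070, v=0.114, θ=0.004, ω=-0.129
apply F[16]=-0.627 → step 17: x=0.072, v=0.102, θ=0.002, ω=-0.110
apply F[17]=-0.570 → step 18: x=0.074, v=0.090, θ=-0.000, ω=-0.093
apply F[18]=-0.518 → step 19: x=0.076, v=0.080, θ=-0.002, ω=-0.079
apply F[19]=-0.472 → step 20: x=0.077, v=0.070, θ=-0.003, ω=-0.066
apply F[20]=-0.430 → step 21: x=0.079, v=0.062, θ=-0.005, ω=-0.055
apply F[21]=-0.393 → step 22: x=0.080, v=0.054, θ=-0.006, ω=-0.046
apply F[22]=-0.359 → step 23: x=0.081, v=0.047, θ=-0.006, ω=-0.037
apply F[23]=-0.329 → step 24: x=0.082, v=0.040, θ=-0.007, ω=-0.030
apply F[24]=-0.302 → step 25: x=0.082, v=0.034, θ=-0.008, ω=-0.024
apply F[25]=-0.277 → step 26: x=0.083, v=0.029, θ=-0.008, ω=-0.018
apply F[26]=-0.255 → step 27: x=0.083, v=0.024, θ=-0.008, ω=-0.013
apply F[27]=-0.236 → step 28: x=0.084, v=0.019, θ=-0.009, ω=-0.009
apply F[28]=-0.217 → step 29: x=0.084, v=0.015, θ=-0.009, ω=-0.006
apply F[29]=-0.202 → step 30: x=0.084, v=0.011, θ=-0.009, ω=-0.003
apply F[30]=-0.187 → step 31: x=0.085, v=0.008, θ=-0.009, ω=-0.000
apply F[31]=-0.173 → step 32: x=0.085, v=0.004, θ=-0.009, ω=0.002
apply F[32]=-0.161 → step 33: x=0.085, v=0.001, θ=-0.009, ω=0.004
Max |angle| over trajectory = 0.114 rad = 6.5°.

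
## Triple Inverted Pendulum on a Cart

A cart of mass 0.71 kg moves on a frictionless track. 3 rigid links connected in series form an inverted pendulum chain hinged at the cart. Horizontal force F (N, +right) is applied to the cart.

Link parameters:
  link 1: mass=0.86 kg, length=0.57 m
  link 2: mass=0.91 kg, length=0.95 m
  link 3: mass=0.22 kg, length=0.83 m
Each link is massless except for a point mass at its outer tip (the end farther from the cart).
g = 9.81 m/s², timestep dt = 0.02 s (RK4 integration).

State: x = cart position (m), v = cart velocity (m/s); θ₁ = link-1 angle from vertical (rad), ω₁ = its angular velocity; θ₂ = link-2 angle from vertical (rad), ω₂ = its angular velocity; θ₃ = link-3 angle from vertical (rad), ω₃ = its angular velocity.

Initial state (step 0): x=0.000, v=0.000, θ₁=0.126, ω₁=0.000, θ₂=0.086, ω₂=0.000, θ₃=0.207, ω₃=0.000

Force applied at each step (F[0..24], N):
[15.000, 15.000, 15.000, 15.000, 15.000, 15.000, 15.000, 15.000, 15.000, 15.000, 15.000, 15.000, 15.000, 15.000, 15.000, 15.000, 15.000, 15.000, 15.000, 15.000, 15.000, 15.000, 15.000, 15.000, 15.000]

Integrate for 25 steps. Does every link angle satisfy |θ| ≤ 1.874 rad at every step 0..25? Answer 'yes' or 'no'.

apply F[0]=+15.000 → step 1: x=0.003, v=0.341, θ₁=0.121, ω₁=-0.530, θ₂=0.086, ω₂=-0.029, θ₃=0.207, ω₃=0.042
apply F[1]=+15.000 → step 2: x=0.014, v=0.692, θ₁=0.105, ω₁=-1.087, θ₂=0.085, ω₂=-0.052, θ₃=0.209, ω₃=0.084
apply F[2]=+15.000 → step 3: x=0.031, v=1.061, θ₁=0.077, ω₁=-1.698, θ₂=0.084, ω₂=-0.062, θ₃=0.211, ω₃=0.122
apply F[3]=+15.000 → step 4: x=0.056, v=1.455, θ₁=0.036, ω₁=-2.378, θ₂=0.082, ω₂=-0.057, θ₃=0.214, ω₃=0.155
apply F[4]=+15.000 → step 5: x=0.090, v=1.874, θ₁=-0.019, ω₁=-3.127, θ₂=0.081, ω₂=-0.042, θ₃=0.217, ω₃=0.177
apply F[5]=+15.000 → step 6: x=0.131, v=2.300, θ₁=-0.089, ω₁=-3.899, θ₂=0.081, ω₂=-0.034, θ₃=0.221, ω₃=0.184
apply F[6]=+15.000 → step 7: x=0.181, v=2.698, θ₁=-0.174, ω₁=-4.607, θ₂=0.080, ω₂=-0.065, θ₃=0.224, ω₃=0.171
apply F[7]=+15.000 → step 8: x=0.239, v=3.033, θ₁=-0.272, ω₁=-5.165, θ₂=0.078, ω₂=-0.161, θ₃=0.227, ω₃=0.142
apply F[8]=+15.000 → step 9: x=0.302, v=3.288, θ₁=-0.380, ω₁=-5.544, θ₂=0.073, ω₂=-0.332, θ₃=0.230, ω₃=0.103
apply F[9]=+15.000 → step 10: x=0.370, v=3.470, θ₁=-0.493, ω₁=-5.779, θ₂=0.064, ω₂=-0.565, θ₃=0.231, ω₃=0.060
apply F[10]=+15.000 → step 11: x=0.441, v=3.593, θ₁=-0.610, ω₁=-5.919, θ₂=0.050, ω₂=-0.842, θ₃=0.232, ω₃=0.015
apply F[11]=+15.000 → step 12: x=0.513, v=3.672, θ₁=-0.729, ω₁=-6.005, θ₂=0.030, ω₂=-1.148, θ₃=0.232, ω₃=-0.029
apply F[12]=+15.000 → step 13: x=0.587, v=3.716, θ₁=-0.850, ω₁=-6.063, θ₂=0.004, ω₂=-1.475, θ₃=0.231, ω₃=-0.075
apply F[13]=+15.000 → step 14: x=0.662, v=3.732, θ₁=-0.972, ω₁=-6.107, θ₂=-0.029, ω₂=-1.817, θ₃=0.229, ω₃=-0.124
apply F[14]=+15.000 → step 15: x=0.736, v=3.723, θ₁=-1.094, ω₁=-6.144, θ₂=-0.069, ω₂=-2.172, θ₃=0.226, ω₃=-0.177
apply F[15]=+15.000 → step 16: x=0.811, v=3.693, θ₁=-1.218, ω₁=-6.175, θ₂=-0.116, ω₂=-2.538, θ₃=0.222, ω₃=-0.238
apply F[16]=+15.000 → step 17: x=0.884, v=3.644, θ₁=-1.341, ω₁=-6.202, θ₂=-0.170, ω₂=-2.915, θ₃=0.216, ω₃=-0.308
apply F[17]=+15.000 → step 18: x=0.956, v=3.578, θ₁=-1.466, ω₁=-6.219, θ₂=-0.233, ω₂=-3.304, θ₃=0.209, ω₃=-0.393
apply F[18]=+15.000 → step 19: x=1.027, v=3.499, θ₁=-1.590, ω₁=-6.222, θ₂=-0.303, ω₂=-3.703, θ₃=0.200, ω₃=-0.497
apply F[19]=+15.000 → step 20: x=1.096, v=3.410, θ₁=-1.714, ω₁=-6.203, θ₂=-0.381, ω₂=-4.116, θ₃=0.189, ω₃=-0.626
apply F[20]=+15.000 → step 21: x=1.163, v=3.316, θ₁=-1.838, ω₁=-6.149, θ₂=-0.467, ω₂=-4.541, θ₃=0.175, ω₃=-0.787
apply F[21]=+15.000 → step 22: x=1.229, v=3.222, θ₁=-1.960, ω₁=-6.042, θ₂=-0.563, ω₂=-4.979, θ₃=0.158, ω₃=-0.988
apply F[22]=+15.000 → step 23: x=1.292, v=3.136, θ₁=-2.079, ω₁=-5.861, θ₂=-0.667, ω₂=-5.428, θ₃=0.135, ω₃=-1.241
apply F[23]=+15.000 → step 24: x=1.354, v=3.069, θ₁=-2.194, ω₁=-5.576, θ₂=-0.780, ω₂=-5.887, θ₃=0.108, ω₃=-1.555
apply F[24]=+15.000 → step 25: x=1.415, v=3.029, θ₁=-2.301, ω₁=-5.154, θ₂=-0.902, ω₂=-6.348, θ₃=0.073, ω₃=-1.942
Max |angle| over trajectory = 2.301 rad; bound = 1.874 → exceeded.

Answer: no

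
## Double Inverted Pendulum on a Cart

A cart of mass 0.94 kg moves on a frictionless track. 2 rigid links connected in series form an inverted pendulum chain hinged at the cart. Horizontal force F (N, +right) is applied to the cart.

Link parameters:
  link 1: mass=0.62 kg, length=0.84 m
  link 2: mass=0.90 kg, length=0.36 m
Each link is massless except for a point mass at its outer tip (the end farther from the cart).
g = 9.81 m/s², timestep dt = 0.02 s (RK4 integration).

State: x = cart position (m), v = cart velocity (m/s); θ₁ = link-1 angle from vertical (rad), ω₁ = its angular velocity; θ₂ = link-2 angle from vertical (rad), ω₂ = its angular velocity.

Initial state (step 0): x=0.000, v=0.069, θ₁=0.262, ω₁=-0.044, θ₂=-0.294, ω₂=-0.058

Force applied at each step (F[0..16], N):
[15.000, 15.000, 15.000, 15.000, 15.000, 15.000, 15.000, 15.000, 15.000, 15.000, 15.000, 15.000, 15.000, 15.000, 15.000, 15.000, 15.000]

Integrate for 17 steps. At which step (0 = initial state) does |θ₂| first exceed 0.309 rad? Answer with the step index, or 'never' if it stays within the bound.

apply F[0]=+15.000 → step 1: x=0.004, v=0.313, θ₁=0.260, ω₁=-0.126, θ₂=-0.302, ω₂=-0.704
apply F[1]=+15.000 → step 2: x=0.013, v=0.560, θ₁=0.257, ω₁=-0.216, θ₂=-0.322, ω₂=-1.345
apply F[2]=+15.000 → step 3: x=0.026, v=0.812, θ₁=0.252, ω₁=-0.322, θ₂=-0.355, ω₂=-1.978
apply F[3]=+15.000 → step 4: x=0.045, v=1.069, θ₁=0.244, ω₁=-0.450, θ₂=-0.401, ω₂=-2.598
apply F[4]=+15.000 → step 5: x=0.069, v=1.334, θ₁=0.233, ω₁=-0.609, θ₂=-0.459, ω₂=-3.195
apply F[5]=+15.000 → step 6: x=0.098, v=1.607, θ₁=0.219, ω₁=-0.806, θ₂=-0.529, ω₂=-3.760
apply F[6]=+15.000 → step 7: x=0.133, v=1.889, θ₁=0.201, ω₁=-1.049, θ₂=-0.609, ω₂=-4.281
apply F[7]=+15.000 → step 8: x=0.174, v=2.181, θ₁=0.177, ω₁=-1.345, θ₂=-0.700, ω₂=-4.747
apply F[8]=+15.000 → step 9: x=0.221, v=2.481, θ₁=0.147, ω₁=-1.697, θ₂=-0.799, ω₂=-5.140
apply F[9]=+15.000 → step 10: x=0.273, v=2.789, θ₁=0.109, ω₁=-2.106, θ₂=-0.905, ω₂=-5.441
apply F[10]=+15.000 → step 11: x=0.332, v=3.103, θ₁=0.062, ω₁=-2.571, θ₂=-1.015, ω₂=-5.625
apply F[11]=+15.000 → step 12: x=0.398, v=3.422, θ₁=0.006, ω₁=-3.083, θ₂=-1.129, ω₂=-5.658
apply F[12]=+15.000 → step 13: x=0.469, v=3.740, θ₁=-0.062, ω₁=-3.628, θ₂=-1.241, ω₂=-5.502
apply F[13]=+15.000 → step 14: x=0.547, v=4.049, θ₁=-0.140, ω₁=-4.188, θ₂=-1.347, ω₂=-5.117
apply F[14]=+15.000 → step 15: x=0.631, v=4.338, θ₁=-0.229, ω₁=-4.736, θ₂=-1.444, ω₂=-4.474
apply F[15]=+15.000 → step 16: x=0.720, v=4.592, θ₁=-0.329, ω₁=-5.252, θ₂=-1.524, ω₂=-3.560
apply F[16]=+15.000 → step 17: x=0.814, v=4.798, θ₁=-0.439, ω₁=-5.725, θ₂=-1.584, ω₂=-2.389
|θ₂| = 0.322 > 0.309 first at step 2.

Answer: 2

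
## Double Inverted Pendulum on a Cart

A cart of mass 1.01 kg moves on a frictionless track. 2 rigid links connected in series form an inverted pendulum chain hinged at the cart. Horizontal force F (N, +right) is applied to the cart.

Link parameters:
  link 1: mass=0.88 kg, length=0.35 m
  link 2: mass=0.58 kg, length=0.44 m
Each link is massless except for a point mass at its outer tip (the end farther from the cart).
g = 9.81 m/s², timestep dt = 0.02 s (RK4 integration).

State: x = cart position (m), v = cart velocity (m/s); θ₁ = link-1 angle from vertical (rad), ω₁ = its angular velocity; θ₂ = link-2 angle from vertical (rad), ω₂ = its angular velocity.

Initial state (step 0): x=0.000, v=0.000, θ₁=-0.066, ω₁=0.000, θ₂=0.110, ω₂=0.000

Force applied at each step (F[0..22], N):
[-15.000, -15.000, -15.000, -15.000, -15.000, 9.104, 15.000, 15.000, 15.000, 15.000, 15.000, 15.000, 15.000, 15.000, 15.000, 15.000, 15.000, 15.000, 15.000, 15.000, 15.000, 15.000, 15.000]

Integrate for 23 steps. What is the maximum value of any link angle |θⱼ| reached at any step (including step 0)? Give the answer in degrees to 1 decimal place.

apply F[0]=-15.000 → step 1: x=-0.003, v=-0.278, θ₁=-0.059, ω₁=0.690, θ₂=0.111, ω₂=0.136
apply F[1]=-15.000 → step 2: x=-0.011, v=-0.561, θ₁=-0.038, ω₁=1.409, θ₂=0.115, ω₂=0.258
apply F[2]=-15.000 → step 3: x=-0.025, v=-0.852, θ₁=-0.002, ω₁=2.183, θ₂=0.121, ω₂=0.351
apply F[3]=-15.000 → step 4: x=-0.045, v=-1.153, θ₁=0.050, ω₁=3.028, θ₂=0.129, ω₂=0.406
apply F[4]=-15.000 → step 5: x=-0.071, v=-1.460, θ₁=0.119, ω₁=3.939, θ₂=0.137, ω₂=0.423
apply F[5]=+9.104 → step 6: x=-0.099, v=-1.306, θ₁=0.194, ω₁=3.598, θ₂=0.146, ω₂=0.416
apply F[6]=+15.000 → step 7: x=-0.123, v=-1.064, θ₁=0.261, ω₁=3.075, θ₂=0.154, ω₂=0.366
apply F[7]=+15.000 → step 8: x=-0.142, v=-0.846, θ₁=0.318, ω₁=2.685, θ₂=0.160, ω₂=0.271
apply F[8]=+15.000 → step 9: x=-0.157, v=-0.647, θ₁=0.369, ω₁=2.408, θ₂=0.164, ω₂=0.133
apply F[9]=+15.000 → step 10: x=-0.168, v=-0.465, θ₁=0.415, ω₁=2.225, θ₂=0.165, ω₂=-0.043
apply F[10]=+15.000 → step 11: x=-0.175, v=-0.294, θ₁=0.458, ω₁=2.122, θ₂=0.162, ω₂=-0.253
apply F[11]=+15.000 → step 12: x=-0.180, v=-0.133, θ₁=0.500, ω₁=2.086, θ₂=0.155, ω₂=-0.495
apply F[12]=+15.000 → step 13: x=-0.181, v=0.022, θ₁=0.542, ω₁=2.107, θ₂=0.142, ω₂=-0.766
apply F[13]=+15.000 → step 14: x=-0.179, v=0.172, θ₁=0.585, ω₁=2.175, θ₂=0.124, ω₂=-1.064
apply F[14]=+15.000 → step 15: x=-0.174, v=0.321, θ₁=0.630, ω₁=2.280, θ₂=0.100, ω₂=-1.386
apply F[15]=+15.000 → step 16: x=-0.166, v=0.470, θ₁=0.676, ω₁=2.413, θ₂=0.069, ω₂=-1.728
apply F[16]=+15.000 → step 17: x=-0.155, v=0.621, θ₁=0.726, ω₁=2.564, θ₂=0.031, ω₂=-2.084
apply F[17]=+15.000 → step 18: x=-0.141, v=0.776, θ₁=0.779, ω₁=2.723, θ₂=-0.015, ω₂=-2.451
apply F[18]=+15.000 → step 19: x=-0.124, v=0.936, θ₁=0.835, ω₁=2.882, θ₂=-0.068, ω₂=-2.822
apply F[19]=+15.000 → step 20: x=-0.104, v=1.101, θ₁=0.894, ω₁=3.034, θ₂=-0.128, ω₂=-3.193
apply F[20]=+15.000 → step 21: x=-0.080, v=1.271, θ₁=0.956, ω₁=3.175, θ₂=-0.195, ω₂=-3.562
apply F[21]=+15.000 → step 22: x=-0.053, v=1.444, θ₁=1.021, ω₁=3.302, θ₂=-0.270, ω₂=-3.925
apply F[22]=+15.000 → step 23: x=-0.022, v=1.619, θ₁=1.088, ω₁=3.415, θ₂=-0.352, ω₂=-4.283
Max |angle| over trajectory = 1.088 rad = 62.4°.

Answer: 62.4°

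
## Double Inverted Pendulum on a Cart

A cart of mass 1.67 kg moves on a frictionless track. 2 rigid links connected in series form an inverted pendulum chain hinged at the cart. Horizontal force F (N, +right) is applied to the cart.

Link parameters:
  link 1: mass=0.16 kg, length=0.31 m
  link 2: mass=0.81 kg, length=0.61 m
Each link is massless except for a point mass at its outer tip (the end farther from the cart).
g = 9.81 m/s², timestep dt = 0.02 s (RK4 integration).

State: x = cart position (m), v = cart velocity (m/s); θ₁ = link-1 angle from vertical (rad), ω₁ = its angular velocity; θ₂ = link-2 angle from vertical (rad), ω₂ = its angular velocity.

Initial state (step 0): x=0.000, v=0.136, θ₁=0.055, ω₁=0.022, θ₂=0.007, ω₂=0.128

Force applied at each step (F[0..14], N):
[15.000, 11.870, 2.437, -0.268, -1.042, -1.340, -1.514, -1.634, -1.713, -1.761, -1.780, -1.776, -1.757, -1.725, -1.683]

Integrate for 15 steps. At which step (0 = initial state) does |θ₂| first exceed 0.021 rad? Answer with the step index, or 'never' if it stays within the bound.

apply F[0]=+15.000 → step 1: x=0.004, v=0.309, θ₁=0.052, ω₁=-0.350, θ₂=0.009, ω₂=0.035
apply F[1]=+11.870 → step 2: x=0.012, v=0.446, θ₁=0.042, ω₁=-0.634, θ₂=0.009, ω₂=-0.041
apply F[2]=+2.437 → step 3: x=0.021, v=0.471, θ₁=0.030, ω₁=-0.605, θ₂=0.007, ω₂=-0.095
apply F[3]=-0.268 → step 4: x=0.031, v=0.465, θ₁=0.019, ω₁=-0.514, θ₂=0.005, ω₂=-0.129
apply F[4]=-1.042 → step 5: x=0.040, v=0.451, θ₁=0.009, ω₁=-0.428, θ₂=0.002, ω₂=-0.149
apply F[5]=-1.340 → step 6: x=0.049, v=0.435, θ₁=0.001, ω₁=-0.356, θ₂=-0.001, ω₂=-0.158
apply F[6]=-1.514 → step 7: x=0.057, v=0.417, θ₁=-0.005, ω₁=-0.297, θ₂=-0.004, ω₂=-0.160
apply F[7]=-1.634 → step 8: x=0.065, v=0.398, θ₁=-0.011, ω₁=-0.249, θ₂=-0.007, ω₂=-0.156
apply F[8]=-1.713 → step 9: x=0.073, v=0.379, θ₁=-0.015, ω₁=-0.208, θ₂=-0.010, ω₂=-0.148
apply F[9]=-1.761 → step 10: x=0.080, v=0.360, θ₁=-0.019, ω₁=-0.173, θ₂=-0.013, ω₂=-0.138
apply F[10]=-1.780 → step 11: x=0.087, v=0.341, θ₁=-0.022, ω₁=-0.144, θ₂=-0.016, ω₂=-0.126
apply F[11]=-1.776 → step 12: x=0.094, v=0.322, θ₁=-0.025, ω₁=-0.119, θ₂=-0.018, ω₂=-0.114
apply F[12]=-1.757 → step 13: x=0.100, v=0.304, θ₁=-0.027, ω₁=-0.097, θ₂=-0.021, ω₂=-0.102
apply F[13]=-1.725 → step 14: x=0.106, v=0.287, θ₁=-0.029, ω₁=-0.079, θ₂=-0.022, ω₂=-0.089
apply F[14]=-1.683 → step 15: x=0.112, v=0.270, θ₁=-0.030, ω₁=-0.062, θ₂=-0.024, ω₂=-0.078
|θ₂| = 0.022 > 0.021 first at step 14.

Answer: 14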